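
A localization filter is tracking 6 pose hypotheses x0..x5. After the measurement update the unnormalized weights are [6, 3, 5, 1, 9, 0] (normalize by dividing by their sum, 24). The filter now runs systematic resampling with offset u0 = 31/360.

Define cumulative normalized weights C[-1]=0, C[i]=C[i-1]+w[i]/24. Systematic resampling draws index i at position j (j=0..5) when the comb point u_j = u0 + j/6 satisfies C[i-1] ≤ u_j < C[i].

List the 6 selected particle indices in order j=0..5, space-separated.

0 1 2 3 4 4

C = [1/4, 3/8, 7/12, 5/8, 1, 1]
j=0: u_0=31/360 ∈ [0, 1/4) → index 0
j=1: u_1=91/360 ∈ [1/4, 3/8) → index 1
j=2: u_2=151/360 ∈ [3/8, 7/12) → index 2
j=3: u_3=211/360 ∈ [7/12, 5/8) → index 3
j=4: u_4=271/360 ∈ [5/8, 1) → index 4
j=5: u_5=331/360 ∈ [5/8, 1) → index 4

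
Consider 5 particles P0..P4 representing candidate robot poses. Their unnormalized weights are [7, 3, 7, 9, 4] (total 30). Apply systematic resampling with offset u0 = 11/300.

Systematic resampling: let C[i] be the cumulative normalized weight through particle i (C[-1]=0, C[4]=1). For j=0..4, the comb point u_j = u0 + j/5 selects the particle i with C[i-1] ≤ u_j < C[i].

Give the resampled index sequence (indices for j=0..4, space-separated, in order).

C = [7/30, 1/3, 17/30, 13/15, 1]
j=0: u_0=11/300 ∈ [0, 7/30) → index 0
j=1: u_1=71/300 ∈ [7/30, 1/3) → index 1
j=2: u_2=131/300 ∈ [1/3, 17/30) → index 2
j=3: u_3=191/300 ∈ [17/30, 13/15) → index 3
j=4: u_4=251/300 ∈ [17/30, 13/15) → index 3

0 1 2 3 3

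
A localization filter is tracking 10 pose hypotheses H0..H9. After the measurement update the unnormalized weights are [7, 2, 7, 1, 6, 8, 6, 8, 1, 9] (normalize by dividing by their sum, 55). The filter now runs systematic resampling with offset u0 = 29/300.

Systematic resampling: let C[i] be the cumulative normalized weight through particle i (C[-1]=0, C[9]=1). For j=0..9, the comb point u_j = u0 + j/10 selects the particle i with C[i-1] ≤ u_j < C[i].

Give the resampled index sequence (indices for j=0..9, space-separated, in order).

0 2 3 4 5 6 7 7 9 9

C = [7/55, 9/55, 16/55, 17/55, 23/55, 31/55, 37/55, 9/11, 46/55, 1]
j=0: u_0=29/300 ∈ [0, 7/55) → index 0
j=1: u_1=59/300 ∈ [9/55, 16/55) → index 2
j=2: u_2=89/300 ∈ [16/55, 17/55) → index 3
j=3: u_3=119/300 ∈ [17/55, 23/55) → index 4
j=4: u_4=149/300 ∈ [23/55, 31/55) → index 5
j=5: u_5=179/300 ∈ [31/55, 37/55) → index 6
j=6: u_6=209/300 ∈ [37/55, 9/11) → index 7
j=7: u_7=239/300 ∈ [37/55, 9/11) → index 7
j=8: u_8=269/300 ∈ [46/55, 1) → index 9
j=9: u_9=299/300 ∈ [46/55, 1) → index 9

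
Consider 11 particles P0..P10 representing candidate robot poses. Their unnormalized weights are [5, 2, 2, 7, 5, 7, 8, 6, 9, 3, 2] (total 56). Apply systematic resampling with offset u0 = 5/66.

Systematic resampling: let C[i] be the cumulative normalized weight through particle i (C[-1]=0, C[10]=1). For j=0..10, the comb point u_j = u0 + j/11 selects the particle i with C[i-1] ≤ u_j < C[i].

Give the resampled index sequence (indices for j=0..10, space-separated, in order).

C = [5/56, 1/8, 9/56, 2/7, 3/8, 1/2, 9/14, 3/4, 51/56, 27/28, 1]
j=0: u_0=5/66 ∈ [0, 5/56) → index 0
j=1: u_1=1/6 ∈ [9/56, 2/7) → index 3
j=2: u_2=17/66 ∈ [9/56, 2/7) → index 3
j=3: u_3=23/66 ∈ [2/7, 3/8) → index 4
j=4: u_4=29/66 ∈ [3/8, 1/2) → index 5
j=5: u_5=35/66 ∈ [1/2, 9/14) → index 6
j=6: u_6=41/66 ∈ [1/2, 9/14) → index 6
j=7: u_7=47/66 ∈ [9/14, 3/4) → index 7
j=8: u_8=53/66 ∈ [3/4, 51/56) → index 8
j=9: u_9=59/66 ∈ [3/4, 51/56) → index 8
j=10: u_10=65/66 ∈ [27/28, 1) → index 10

0 3 3 4 5 6 6 7 8 8 10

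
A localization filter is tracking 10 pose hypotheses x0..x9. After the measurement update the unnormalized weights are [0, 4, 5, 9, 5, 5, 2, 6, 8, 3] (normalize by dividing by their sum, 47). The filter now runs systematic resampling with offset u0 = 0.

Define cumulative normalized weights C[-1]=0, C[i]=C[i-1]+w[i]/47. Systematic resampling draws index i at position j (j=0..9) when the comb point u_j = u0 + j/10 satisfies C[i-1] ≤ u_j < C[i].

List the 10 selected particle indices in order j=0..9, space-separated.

1 2 3 3 4 5 6 7 8 8

C = [0, 4/47, 9/47, 18/47, 23/47, 28/47, 30/47, 36/47, 44/47, 1]
j=0: u_0=0 ∈ [0, 4/47) → index 1
j=1: u_1=1/10 ∈ [4/47, 9/47) → index 2
j=2: u_2=1/5 ∈ [9/47, 18/47) → index 3
j=3: u_3=3/10 ∈ [9/47, 18/47) → index 3
j=4: u_4=2/5 ∈ [18/47, 23/47) → index 4
j=5: u_5=1/2 ∈ [23/47, 28/47) → index 5
j=6: u_6=3/5 ∈ [28/47, 30/47) → index 6
j=7: u_7=7/10 ∈ [30/47, 36/47) → index 7
j=8: u_8=4/5 ∈ [36/47, 44/47) → index 8
j=9: u_9=9/10 ∈ [36/47, 44/47) → index 8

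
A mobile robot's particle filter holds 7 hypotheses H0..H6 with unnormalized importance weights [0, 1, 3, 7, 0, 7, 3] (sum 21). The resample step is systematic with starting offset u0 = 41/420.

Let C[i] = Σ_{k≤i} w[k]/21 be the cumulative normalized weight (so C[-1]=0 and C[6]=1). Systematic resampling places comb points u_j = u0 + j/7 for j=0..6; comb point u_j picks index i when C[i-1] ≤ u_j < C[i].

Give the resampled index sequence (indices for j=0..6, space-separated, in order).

2 3 3 5 5 5 6

C = [0, 1/21, 4/21, 11/21, 11/21, 6/7, 1]
j=0: u_0=41/420 ∈ [1/21, 4/21) → index 2
j=1: u_1=101/420 ∈ [4/21, 11/21) → index 3
j=2: u_2=23/60 ∈ [4/21, 11/21) → index 3
j=3: u_3=221/420 ∈ [11/21, 6/7) → index 5
j=4: u_4=281/420 ∈ [11/21, 6/7) → index 5
j=5: u_5=341/420 ∈ [11/21, 6/7) → index 5
j=6: u_6=401/420 ∈ [6/7, 1) → index 6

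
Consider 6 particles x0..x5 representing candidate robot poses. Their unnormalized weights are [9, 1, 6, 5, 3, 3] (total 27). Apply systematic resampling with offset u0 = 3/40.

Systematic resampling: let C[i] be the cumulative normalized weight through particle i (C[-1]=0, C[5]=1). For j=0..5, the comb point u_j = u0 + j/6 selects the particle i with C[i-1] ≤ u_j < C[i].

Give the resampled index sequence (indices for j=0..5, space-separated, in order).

C = [1/3, 10/27, 16/27, 7/9, 8/9, 1]
j=0: u_0=3/40 ∈ [0, 1/3) → index 0
j=1: u_1=29/120 ∈ [0, 1/3) → index 0
j=2: u_2=49/120 ∈ [10/27, 16/27) → index 2
j=3: u_3=23/40 ∈ [10/27, 16/27) → index 2
j=4: u_4=89/120 ∈ [16/27, 7/9) → index 3
j=5: u_5=109/120 ∈ [8/9, 1) → index 5

0 0 2 2 3 5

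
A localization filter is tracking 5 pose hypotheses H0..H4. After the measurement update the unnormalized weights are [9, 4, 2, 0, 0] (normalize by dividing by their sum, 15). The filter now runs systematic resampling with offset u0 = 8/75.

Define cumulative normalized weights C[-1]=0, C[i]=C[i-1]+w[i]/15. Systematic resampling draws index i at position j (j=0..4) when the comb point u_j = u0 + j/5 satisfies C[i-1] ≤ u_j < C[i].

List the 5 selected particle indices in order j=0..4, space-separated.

0 0 0 1 2

C = [3/5, 13/15, 1, 1, 1]
j=0: u_0=8/75 ∈ [0, 3/5) → index 0
j=1: u_1=23/75 ∈ [0, 3/5) → index 0
j=2: u_2=38/75 ∈ [0, 3/5) → index 0
j=3: u_3=53/75 ∈ [3/5, 13/15) → index 1
j=4: u_4=68/75 ∈ [13/15, 1) → index 2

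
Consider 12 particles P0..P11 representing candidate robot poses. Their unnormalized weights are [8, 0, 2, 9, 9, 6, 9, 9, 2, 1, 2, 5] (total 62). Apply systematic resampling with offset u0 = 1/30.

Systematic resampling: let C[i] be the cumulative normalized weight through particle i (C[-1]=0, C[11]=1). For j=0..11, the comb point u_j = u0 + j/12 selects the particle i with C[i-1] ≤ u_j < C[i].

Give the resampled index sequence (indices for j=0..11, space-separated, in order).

C = [4/31, 4/31, 5/31, 19/62, 14/31, 17/31, 43/62, 26/31, 27/31, 55/62, 57/62, 1]
j=0: u_0=1/30 ∈ [0, 4/31) → index 0
j=1: u_1=7/60 ∈ [0, 4/31) → index 0
j=2: u_2=1/5 ∈ [5/31, 19/62) → index 3
j=3: u_3=17/60 ∈ [5/31, 19/62) → index 3
j=4: u_4=11/30 ∈ [19/62, 14/31) → index 4
j=5: u_5=9/20 ∈ [19/62, 14/31) → index 4
j=6: u_6=8/15 ∈ [14/31, 17/31) → index 5
j=7: u_7=37/60 ∈ [17/31, 43/62) → index 6
j=8: u_8=7/10 ∈ [43/62, 26/31) → index 7
j=9: u_9=47/60 ∈ [43/62, 26/31) → index 7
j=10: u_10=13/15 ∈ [26/31, 27/31) → index 8
j=11: u_11=19/20 ∈ [57/62, 1) → index 11

0 0 3 3 4 4 5 6 7 7 8 11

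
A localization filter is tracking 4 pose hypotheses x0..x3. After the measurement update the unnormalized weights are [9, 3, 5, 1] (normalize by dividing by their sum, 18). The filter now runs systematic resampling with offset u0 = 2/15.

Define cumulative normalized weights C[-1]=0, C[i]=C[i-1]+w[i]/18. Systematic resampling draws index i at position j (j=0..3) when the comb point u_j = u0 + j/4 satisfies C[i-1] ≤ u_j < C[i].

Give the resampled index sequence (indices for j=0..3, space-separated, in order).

C = [1/2, 2/3, 17/18, 1]
j=0: u_0=2/15 ∈ [0, 1/2) → index 0
j=1: u_1=23/60 ∈ [0, 1/2) → index 0
j=2: u_2=19/30 ∈ [1/2, 2/3) → index 1
j=3: u_3=53/60 ∈ [2/3, 17/18) → index 2

0 0 1 2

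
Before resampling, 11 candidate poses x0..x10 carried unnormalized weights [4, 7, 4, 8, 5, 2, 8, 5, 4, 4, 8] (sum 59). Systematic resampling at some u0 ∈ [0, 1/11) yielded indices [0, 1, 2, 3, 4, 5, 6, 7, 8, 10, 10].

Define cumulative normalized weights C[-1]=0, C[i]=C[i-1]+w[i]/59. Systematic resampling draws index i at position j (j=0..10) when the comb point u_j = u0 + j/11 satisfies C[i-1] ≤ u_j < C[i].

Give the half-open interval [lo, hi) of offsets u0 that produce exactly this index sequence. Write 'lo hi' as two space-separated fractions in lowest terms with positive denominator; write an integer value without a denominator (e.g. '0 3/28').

C = [4/59, 11/59, 15/59, 23/59, 28/59, 30/59, 38/59, 43/59, 47/59, 51/59, 1]
j=0 picked index 0: u0 ∈ [0, 4/59)
j=1 picked index 1: u0 ∈ [-15/649, 62/649)
j=2 picked index 2: u0 ∈ [3/649, 47/649)
j=3 picked index 3: u0 ∈ [-12/649, 76/649)
j=4 picked index 4: u0 ∈ [17/649, 72/649)
j=5 picked index 5: u0 ∈ [13/649, 35/649)
j=6 picked index 6: u0 ∈ [-24/649, 64/649)
j=7 picked index 7: u0 ∈ [5/649, 60/649)
j=8 picked index 8: u0 ∈ [1/649, 45/649)
j=9 picked index 10: u0 ∈ [30/649, 2/11)
j=10 picked index 10: u0 ∈ [-29/649, 1/11)
intersection: [30/649, 35/649)

30/649 35/649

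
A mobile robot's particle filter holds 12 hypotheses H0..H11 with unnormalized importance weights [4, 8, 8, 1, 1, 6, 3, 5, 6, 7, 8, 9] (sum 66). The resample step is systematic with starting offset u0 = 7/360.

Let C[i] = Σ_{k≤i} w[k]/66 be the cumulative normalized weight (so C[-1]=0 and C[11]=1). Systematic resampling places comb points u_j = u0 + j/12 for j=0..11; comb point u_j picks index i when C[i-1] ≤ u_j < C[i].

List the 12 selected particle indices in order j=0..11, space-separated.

0 1 2 2 5 6 7 8 9 10 10 11

C = [2/33, 2/11, 10/33, 7/22, 1/3, 14/33, 31/66, 6/11, 7/11, 49/66, 19/22, 1]
j=0: u_0=7/360 ∈ [0, 2/33) → index 0
j=1: u_1=37/360 ∈ [2/33, 2/11) → index 1
j=2: u_2=67/360 ∈ [2/11, 10/33) → index 2
j=3: u_3=97/360 ∈ [2/11, 10/33) → index 2
j=4: u_4=127/360 ∈ [1/3, 14/33) → index 5
j=5: u_5=157/360 ∈ [14/33, 31/66) → index 6
j=6: u_6=187/360 ∈ [31/66, 6/11) → index 7
j=7: u_7=217/360 ∈ [6/11, 7/11) → index 8
j=8: u_8=247/360 ∈ [7/11, 49/66) → index 9
j=9: u_9=277/360 ∈ [49/66, 19/22) → index 10
j=10: u_10=307/360 ∈ [49/66, 19/22) → index 10
j=11: u_11=337/360 ∈ [19/22, 1) → index 11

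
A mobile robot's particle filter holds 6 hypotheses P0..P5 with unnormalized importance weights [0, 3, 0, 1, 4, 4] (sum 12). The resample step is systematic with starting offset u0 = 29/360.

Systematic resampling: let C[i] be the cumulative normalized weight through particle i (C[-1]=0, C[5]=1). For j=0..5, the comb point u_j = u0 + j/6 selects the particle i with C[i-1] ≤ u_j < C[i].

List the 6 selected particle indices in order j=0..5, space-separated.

1 1 4 4 5 5

C = [0, 1/4, 1/4, 1/3, 2/3, 1]
j=0: u_0=29/360 ∈ [0, 1/4) → index 1
j=1: u_1=89/360 ∈ [0, 1/4) → index 1
j=2: u_2=149/360 ∈ [1/3, 2/3) → index 4
j=3: u_3=209/360 ∈ [1/3, 2/3) → index 4
j=4: u_4=269/360 ∈ [2/3, 1) → index 5
j=5: u_5=329/360 ∈ [2/3, 1) → index 5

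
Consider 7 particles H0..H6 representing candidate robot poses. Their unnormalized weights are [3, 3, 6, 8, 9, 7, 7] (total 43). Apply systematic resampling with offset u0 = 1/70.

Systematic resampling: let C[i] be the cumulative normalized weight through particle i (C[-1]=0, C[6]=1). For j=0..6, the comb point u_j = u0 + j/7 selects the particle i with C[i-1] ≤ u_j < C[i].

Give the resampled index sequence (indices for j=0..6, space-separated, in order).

C = [3/43, 6/43, 12/43, 20/43, 29/43, 36/43, 1]
j=0: u_0=1/70 ∈ [0, 3/43) → index 0
j=1: u_1=11/70 ∈ [6/43, 12/43) → index 2
j=2: u_2=3/10 ∈ [12/43, 20/43) → index 3
j=3: u_3=31/70 ∈ [12/43, 20/43) → index 3
j=4: u_4=41/70 ∈ [20/43, 29/43) → index 4
j=5: u_5=51/70 ∈ [29/43, 36/43) → index 5
j=6: u_6=61/70 ∈ [36/43, 1) → index 6

0 2 3 3 4 5 6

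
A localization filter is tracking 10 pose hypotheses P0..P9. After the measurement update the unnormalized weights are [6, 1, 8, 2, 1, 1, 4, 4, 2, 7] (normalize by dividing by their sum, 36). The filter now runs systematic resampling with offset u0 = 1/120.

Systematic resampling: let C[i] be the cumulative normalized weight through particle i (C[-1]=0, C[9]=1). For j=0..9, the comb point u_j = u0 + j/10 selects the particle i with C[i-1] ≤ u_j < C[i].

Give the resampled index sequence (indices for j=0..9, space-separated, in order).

C = [1/6, 7/36, 5/12, 17/36, 1/2, 19/36, 23/36, 3/4, 29/36, 1]
j=0: u_0=1/120 ∈ [0, 1/6) → index 0
j=1: u_1=13/120 ∈ [0, 1/6) → index 0
j=2: u_2=5/24 ∈ [7/36, 5/12) → index 2
j=3: u_3=37/120 ∈ [7/36, 5/12) → index 2
j=4: u_4=49/120 ∈ [7/36, 5/12) → index 2
j=5: u_5=61/120 ∈ [1/2, 19/36) → index 5
j=6: u_6=73/120 ∈ [19/36, 23/36) → index 6
j=7: u_7=17/24 ∈ [23/36, 3/4) → index 7
j=8: u_8=97/120 ∈ [29/36, 1) → index 9
j=9: u_9=109/120 ∈ [29/36, 1) → index 9

0 0 2 2 2 5 6 7 9 9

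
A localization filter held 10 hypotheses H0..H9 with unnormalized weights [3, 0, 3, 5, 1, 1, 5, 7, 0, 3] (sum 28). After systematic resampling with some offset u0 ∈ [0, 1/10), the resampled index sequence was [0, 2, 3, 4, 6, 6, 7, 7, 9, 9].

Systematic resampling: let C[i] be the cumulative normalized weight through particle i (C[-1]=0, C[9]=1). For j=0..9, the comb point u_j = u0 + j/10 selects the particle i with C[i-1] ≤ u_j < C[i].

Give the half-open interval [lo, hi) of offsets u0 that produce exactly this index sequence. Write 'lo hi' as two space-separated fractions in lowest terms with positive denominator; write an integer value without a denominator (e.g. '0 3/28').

13/140 1/10

C = [3/28, 3/28, 3/14, 11/28, 3/7, 13/28, 9/14, 25/28, 25/28, 1]
j=0 picked index 0: u0 ∈ [0, 3/28)
j=1 picked index 2: u0 ∈ [1/140, 4/35)
j=2 picked index 3: u0 ∈ [1/70, 27/140)
j=3 picked index 4: u0 ∈ [13/140, 9/70)
j=4 picked index 6: u0 ∈ [9/140, 17/70)
j=5 picked index 6: u0 ∈ [-1/28, 1/7)
j=6 picked index 7: u0 ∈ [3/70, 41/140)
j=7 picked index 7: u0 ∈ [-2/35, 27/140)
j=8 picked index 9: u0 ∈ [13/140, 1/5)
j=9 picked index 9: u0 ∈ [-1/140, 1/10)
intersection: [13/140, 1/10)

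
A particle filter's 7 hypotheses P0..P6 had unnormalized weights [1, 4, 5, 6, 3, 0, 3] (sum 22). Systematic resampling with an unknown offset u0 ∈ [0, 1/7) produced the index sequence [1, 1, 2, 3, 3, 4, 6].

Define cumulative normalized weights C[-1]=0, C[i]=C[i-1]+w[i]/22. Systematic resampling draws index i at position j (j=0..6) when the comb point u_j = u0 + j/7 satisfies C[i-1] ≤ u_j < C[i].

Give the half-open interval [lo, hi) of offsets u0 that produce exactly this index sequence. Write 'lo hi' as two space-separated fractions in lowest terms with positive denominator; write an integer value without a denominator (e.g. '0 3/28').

1/22 13/154

C = [1/22, 5/22, 5/11, 8/11, 19/22, 19/22, 1]
j=0 picked index 1: u0 ∈ [1/22, 5/22)
j=1 picked index 1: u0 ∈ [-15/154, 13/154)
j=2 picked index 2: u0 ∈ [-9/154, 13/77)
j=3 picked index 3: u0 ∈ [2/77, 23/77)
j=4 picked index 3: u0 ∈ [-9/77, 12/77)
j=5 picked index 4: u0 ∈ [1/77, 23/154)
j=6 picked index 6: u0 ∈ [1/154, 1/7)
intersection: [1/22, 13/154)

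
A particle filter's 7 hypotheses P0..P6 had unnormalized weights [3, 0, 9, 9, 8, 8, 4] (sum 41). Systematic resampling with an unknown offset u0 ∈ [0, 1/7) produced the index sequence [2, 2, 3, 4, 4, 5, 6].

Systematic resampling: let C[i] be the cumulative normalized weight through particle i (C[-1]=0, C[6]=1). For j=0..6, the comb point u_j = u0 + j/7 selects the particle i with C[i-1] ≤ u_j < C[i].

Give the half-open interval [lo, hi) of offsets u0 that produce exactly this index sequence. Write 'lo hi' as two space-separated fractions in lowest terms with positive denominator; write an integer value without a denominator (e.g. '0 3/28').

24/287 39/287

C = [3/41, 3/41, 12/41, 21/41, 29/41, 37/41, 1]
j=0 picked index 2: u0 ∈ [3/41, 12/41)
j=1 picked index 2: u0 ∈ [-20/287, 43/287)
j=2 picked index 3: u0 ∈ [2/287, 65/287)
j=3 picked index 4: u0 ∈ [24/287, 80/287)
j=4 picked index 4: u0 ∈ [-17/287, 39/287)
j=5 picked index 5: u0 ∈ [-2/287, 54/287)
j=6 picked index 6: u0 ∈ [13/287, 1/7)
intersection: [24/287, 39/287)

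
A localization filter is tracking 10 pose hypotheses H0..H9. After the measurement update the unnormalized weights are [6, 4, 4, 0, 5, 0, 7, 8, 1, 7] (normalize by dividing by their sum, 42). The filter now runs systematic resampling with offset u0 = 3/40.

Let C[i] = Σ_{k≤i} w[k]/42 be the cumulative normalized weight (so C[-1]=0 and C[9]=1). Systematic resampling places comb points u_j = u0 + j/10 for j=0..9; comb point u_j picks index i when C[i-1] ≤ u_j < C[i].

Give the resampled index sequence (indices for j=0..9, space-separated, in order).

C = [1/7, 5/21, 1/3, 1/3, 19/42, 19/42, 13/21, 17/21, 5/6, 1]
j=0: u_0=3/40 ∈ [0, 1/7) → index 0
j=1: u_1=7/40 ∈ [1/7, 5/21) → index 1
j=2: u_2=11/40 ∈ [5/21, 1/3) → index 2
j=3: u_3=3/8 ∈ [1/3, 19/42) → index 4
j=4: u_4=19/40 ∈ [19/42, 13/21) → index 6
j=5: u_5=23/40 ∈ [19/42, 13/21) → index 6
j=6: u_6=27/40 ∈ [13/21, 17/21) → index 7
j=7: u_7=31/40 ∈ [13/21, 17/21) → index 7
j=8: u_8=7/8 ∈ [5/6, 1) → index 9
j=9: u_9=39/40 ∈ [5/6, 1) → index 9

0 1 2 4 6 6 7 7 9 9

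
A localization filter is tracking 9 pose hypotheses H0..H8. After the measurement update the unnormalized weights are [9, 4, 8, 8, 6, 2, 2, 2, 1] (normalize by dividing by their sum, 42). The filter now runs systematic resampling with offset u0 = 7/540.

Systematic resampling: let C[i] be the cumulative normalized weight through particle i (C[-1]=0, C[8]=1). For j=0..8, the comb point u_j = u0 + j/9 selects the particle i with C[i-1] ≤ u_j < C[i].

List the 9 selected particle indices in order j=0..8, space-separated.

C = [3/14, 13/42, 1/2, 29/42, 5/6, 37/42, 13/14, 41/42, 1]
j=0: u_0=7/540 ∈ [0, 3/14) → index 0
j=1: u_1=67/540 ∈ [0, 3/14) → index 0
j=2: u_2=127/540 ∈ [3/14, 13/42) → index 1
j=3: u_3=187/540 ∈ [13/42, 1/2) → index 2
j=4: u_4=247/540 ∈ [13/42, 1/2) → index 2
j=5: u_5=307/540 ∈ [1/2, 29/42) → index 3
j=6: u_6=367/540 ∈ [1/2, 29/42) → index 3
j=7: u_7=427/540 ∈ [29/42, 5/6) → index 4
j=8: u_8=487/540 ∈ [37/42, 13/14) → index 6

0 0 1 2 2 3 3 4 6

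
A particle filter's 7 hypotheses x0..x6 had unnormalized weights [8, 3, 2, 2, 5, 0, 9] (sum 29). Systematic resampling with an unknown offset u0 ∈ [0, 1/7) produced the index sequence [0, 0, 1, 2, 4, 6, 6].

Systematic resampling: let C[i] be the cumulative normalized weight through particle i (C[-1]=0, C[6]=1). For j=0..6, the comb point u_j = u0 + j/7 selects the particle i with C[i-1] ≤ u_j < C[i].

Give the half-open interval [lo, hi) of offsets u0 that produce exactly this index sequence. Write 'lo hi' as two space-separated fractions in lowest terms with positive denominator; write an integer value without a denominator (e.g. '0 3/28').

C = [8/29, 11/29, 13/29, 15/29, 20/29, 20/29, 1]
j=0 picked index 0: u0 ∈ [0, 8/29)
j=1 picked index 0: u0 ∈ [-1/7, 27/203)
j=2 picked index 1: u0 ∈ [-2/203, 19/203)
j=3 picked index 2: u0 ∈ [-10/203, 4/203)
j=4 picked index 4: u0 ∈ [-11/203, 24/203)
j=5 picked index 6: u0 ∈ [-5/203, 2/7)
j=6 picked index 6: u0 ∈ [-34/203, 1/7)
intersection: [0, 4/203)

0 4/203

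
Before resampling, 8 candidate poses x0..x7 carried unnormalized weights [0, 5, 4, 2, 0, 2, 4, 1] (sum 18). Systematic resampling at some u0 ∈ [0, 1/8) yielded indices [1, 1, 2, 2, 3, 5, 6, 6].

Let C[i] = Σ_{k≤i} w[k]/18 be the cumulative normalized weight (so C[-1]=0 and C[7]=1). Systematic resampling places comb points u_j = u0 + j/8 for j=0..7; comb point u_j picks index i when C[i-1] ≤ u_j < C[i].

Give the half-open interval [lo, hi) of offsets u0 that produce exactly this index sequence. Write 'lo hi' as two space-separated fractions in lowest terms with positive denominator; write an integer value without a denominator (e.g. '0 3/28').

1/36 5/72

C = [0, 5/18, 1/2, 11/18, 11/18, 13/18, 17/18, 1]
j=0 picked index 1: u0 ∈ [0, 5/18)
j=1 picked index 1: u0 ∈ [-1/8, 11/72)
j=2 picked index 2: u0 ∈ [1/36, 1/4)
j=3 picked index 2: u0 ∈ [-7/72, 1/8)
j=4 picked index 3: u0 ∈ [0, 1/9)
j=5 picked index 5: u0 ∈ [-1/72, 7/72)
j=6 picked index 6: u0 ∈ [-1/36, 7/36)
j=7 picked index 6: u0 ∈ [-11/72, 5/72)
intersection: [1/36, 5/72)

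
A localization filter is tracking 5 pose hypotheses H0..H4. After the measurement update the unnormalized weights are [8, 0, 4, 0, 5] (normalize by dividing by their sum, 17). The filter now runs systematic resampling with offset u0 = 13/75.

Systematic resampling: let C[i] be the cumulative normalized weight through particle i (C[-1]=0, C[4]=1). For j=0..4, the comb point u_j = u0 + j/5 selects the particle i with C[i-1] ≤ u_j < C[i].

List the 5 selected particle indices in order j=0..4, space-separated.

0 0 2 4 4

C = [8/17, 8/17, 12/17, 12/17, 1]
j=0: u_0=13/75 ∈ [0, 8/17) → index 0
j=1: u_1=28/75 ∈ [0, 8/17) → index 0
j=2: u_2=43/75 ∈ [8/17, 12/17) → index 2
j=3: u_3=58/75 ∈ [12/17, 1) → index 4
j=4: u_4=73/75 ∈ [12/17, 1) → index 4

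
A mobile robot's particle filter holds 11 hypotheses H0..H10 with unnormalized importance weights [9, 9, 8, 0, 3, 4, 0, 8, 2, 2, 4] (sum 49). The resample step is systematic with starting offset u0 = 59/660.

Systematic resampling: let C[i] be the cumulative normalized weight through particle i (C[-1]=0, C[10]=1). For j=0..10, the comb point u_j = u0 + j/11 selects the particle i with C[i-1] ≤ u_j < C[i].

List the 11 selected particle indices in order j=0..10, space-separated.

0 0 1 1 2 4 5 7 7 9 10

C = [9/49, 18/49, 26/49, 26/49, 29/49, 33/49, 33/49, 41/49, 43/49, 45/49, 1]
j=0: u_0=59/660 ∈ [0, 9/49) → index 0
j=1: u_1=119/660 ∈ [0, 9/49) → index 0
j=2: u_2=179/660 ∈ [9/49, 18/49) → index 1
j=3: u_3=239/660 ∈ [9/49, 18/49) → index 1
j=4: u_4=299/660 ∈ [18/49, 26/49) → index 2
j=5: u_5=359/660 ∈ [26/49, 29/49) → index 4
j=6: u_6=419/660 ∈ [29/49, 33/49) → index 5
j=7: u_7=479/660 ∈ [33/49, 41/49) → index 7
j=8: u_8=49/60 ∈ [33/49, 41/49) → index 7
j=9: u_9=599/660 ∈ [43/49, 45/49) → index 9
j=10: u_10=659/660 ∈ [45/49, 1) → index 10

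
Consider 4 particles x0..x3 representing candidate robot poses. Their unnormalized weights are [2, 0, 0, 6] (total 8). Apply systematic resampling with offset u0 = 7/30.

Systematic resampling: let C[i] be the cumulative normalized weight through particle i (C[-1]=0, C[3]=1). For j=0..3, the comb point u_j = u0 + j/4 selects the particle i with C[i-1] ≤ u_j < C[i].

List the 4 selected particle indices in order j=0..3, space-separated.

C = [1/4, 1/4, 1/4, 1]
j=0: u_0=7/30 ∈ [0, 1/4) → index 0
j=1: u_1=29/60 ∈ [1/4, 1) → index 3
j=2: u_2=11/15 ∈ [1/4, 1) → index 3
j=3: u_3=59/60 ∈ [1/4, 1) → index 3

0 3 3 3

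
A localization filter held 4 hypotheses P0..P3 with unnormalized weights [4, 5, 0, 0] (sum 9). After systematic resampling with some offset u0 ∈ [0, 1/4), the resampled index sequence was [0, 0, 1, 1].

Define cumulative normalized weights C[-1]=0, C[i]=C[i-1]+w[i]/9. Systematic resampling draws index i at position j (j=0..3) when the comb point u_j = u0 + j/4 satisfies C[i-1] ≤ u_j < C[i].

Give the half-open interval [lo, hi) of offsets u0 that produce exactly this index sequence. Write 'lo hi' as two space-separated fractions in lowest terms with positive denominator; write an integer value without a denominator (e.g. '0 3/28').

0 7/36

C = [4/9, 1, 1, 1]
j=0 picked index 0: u0 ∈ [0, 4/9)
j=1 picked index 0: u0 ∈ [-1/4, 7/36)
j=2 picked index 1: u0 ∈ [-1/18, 1/2)
j=3 picked index 1: u0 ∈ [-11/36, 1/4)
intersection: [0, 7/36)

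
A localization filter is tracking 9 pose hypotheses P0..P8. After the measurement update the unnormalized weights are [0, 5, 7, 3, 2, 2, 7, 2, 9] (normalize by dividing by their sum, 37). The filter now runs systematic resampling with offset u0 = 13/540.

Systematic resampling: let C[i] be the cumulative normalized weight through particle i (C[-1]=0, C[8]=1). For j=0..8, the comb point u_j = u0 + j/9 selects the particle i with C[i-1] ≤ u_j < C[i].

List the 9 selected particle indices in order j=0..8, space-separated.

1 2 2 3 5 6 6 8 8

C = [0, 5/37, 12/37, 15/37, 17/37, 19/37, 26/37, 28/37, 1]
j=0: u_0=13/540 ∈ [0, 5/37) → index 1
j=1: u_1=73/540 ∈ [5/37, 12/37) → index 2
j=2: u_2=133/540 ∈ [5/37, 12/37) → index 2
j=3: u_3=193/540 ∈ [12/37, 15/37) → index 3
j=4: u_4=253/540 ∈ [17/37, 19/37) → index 5
j=5: u_5=313/540 ∈ [19/37, 26/37) → index 6
j=6: u_6=373/540 ∈ [19/37, 26/37) → index 6
j=7: u_7=433/540 ∈ [28/37, 1) → index 8
j=8: u_8=493/540 ∈ [28/37, 1) → index 8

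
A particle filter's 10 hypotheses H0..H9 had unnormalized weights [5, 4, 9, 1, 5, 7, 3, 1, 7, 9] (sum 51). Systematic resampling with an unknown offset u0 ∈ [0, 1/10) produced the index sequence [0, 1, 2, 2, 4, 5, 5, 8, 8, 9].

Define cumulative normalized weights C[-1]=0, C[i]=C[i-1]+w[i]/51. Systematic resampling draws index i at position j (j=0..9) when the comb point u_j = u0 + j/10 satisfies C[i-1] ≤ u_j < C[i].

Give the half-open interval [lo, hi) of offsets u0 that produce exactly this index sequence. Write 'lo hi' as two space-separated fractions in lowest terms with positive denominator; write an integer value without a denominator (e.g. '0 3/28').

0 2/255

C = [5/51, 3/17, 6/17, 19/51, 8/17, 31/51, 2/3, 35/51, 14/17, 1]
j=0 picked index 0: u0 ∈ [0, 5/51)
j=1 picked index 1: u0 ∈ [-1/510, 13/170)
j=2 picked index 2: u0 ∈ [-2/85, 13/85)
j=3 picked index 2: u0 ∈ [-21/170, 9/170)
j=4 picked index 4: u0 ∈ [-7/255, 6/85)
j=5 picked index 5: u0 ∈ [-1/34, 11/102)
j=6 picked index 5: u0 ∈ [-11/85, 2/255)
j=7 picked index 8: u0 ∈ [-7/510, 21/170)
j=8 picked index 8: u0 ∈ [-29/255, 2/85)
j=9 picked index 9: u0 ∈ [-13/170, 1/10)
intersection: [0, 2/255)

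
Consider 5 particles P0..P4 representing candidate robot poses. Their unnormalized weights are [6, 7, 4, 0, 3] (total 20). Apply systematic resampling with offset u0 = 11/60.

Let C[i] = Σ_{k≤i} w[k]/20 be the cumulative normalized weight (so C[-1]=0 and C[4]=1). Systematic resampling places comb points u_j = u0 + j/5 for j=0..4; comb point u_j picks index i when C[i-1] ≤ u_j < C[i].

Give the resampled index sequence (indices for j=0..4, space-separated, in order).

0 1 1 2 4

C = [3/10, 13/20, 17/20, 17/20, 1]
j=0: u_0=11/60 ∈ [0, 3/10) → index 0
j=1: u_1=23/60 ∈ [3/10, 13/20) → index 1
j=2: u_2=7/12 ∈ [3/10, 13/20) → index 1
j=3: u_3=47/60 ∈ [13/20, 17/20) → index 2
j=4: u_4=59/60 ∈ [17/20, 1) → index 4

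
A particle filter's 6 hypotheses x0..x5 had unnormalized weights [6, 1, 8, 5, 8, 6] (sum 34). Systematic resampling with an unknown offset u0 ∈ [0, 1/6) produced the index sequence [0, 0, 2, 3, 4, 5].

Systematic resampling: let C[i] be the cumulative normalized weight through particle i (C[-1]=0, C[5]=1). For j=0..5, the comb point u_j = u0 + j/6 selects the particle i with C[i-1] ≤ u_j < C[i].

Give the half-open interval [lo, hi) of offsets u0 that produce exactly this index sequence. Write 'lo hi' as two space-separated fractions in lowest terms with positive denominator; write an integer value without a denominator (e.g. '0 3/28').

C = [3/17, 7/34, 15/34, 10/17, 14/17, 1]
j=0 picked index 0: u0 ∈ [0, 3/17)
j=1 picked index 0: u0 ∈ [-1/6, 1/102)
j=2 picked index 2: u0 ∈ [-13/102, 11/102)
j=3 picked index 3: u0 ∈ [-1/17, 3/34)
j=4 picked index 4: u0 ∈ [-4/51, 8/51)
j=5 picked index 5: u0 ∈ [-1/102, 1/6)
intersection: [0, 1/102)

0 1/102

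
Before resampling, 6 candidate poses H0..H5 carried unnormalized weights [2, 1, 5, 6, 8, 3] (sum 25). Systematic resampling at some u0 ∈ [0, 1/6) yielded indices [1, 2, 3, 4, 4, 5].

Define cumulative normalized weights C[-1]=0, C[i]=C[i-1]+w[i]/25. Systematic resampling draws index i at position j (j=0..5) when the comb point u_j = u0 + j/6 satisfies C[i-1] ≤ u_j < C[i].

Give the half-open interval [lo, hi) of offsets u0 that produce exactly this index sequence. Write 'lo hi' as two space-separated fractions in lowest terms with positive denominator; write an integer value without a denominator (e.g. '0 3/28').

2/25 3/25

C = [2/25, 3/25, 8/25, 14/25, 22/25, 1]
j=0 picked index 1: u0 ∈ [2/25, 3/25)
j=1 picked index 2: u0 ∈ [-7/150, 23/150)
j=2 picked index 3: u0 ∈ [-1/75, 17/75)
j=3 picked index 4: u0 ∈ [3/50, 19/50)
j=4 picked index 4: u0 ∈ [-8/75, 16/75)
j=5 picked index 5: u0 ∈ [7/150, 1/6)
intersection: [2/25, 3/25)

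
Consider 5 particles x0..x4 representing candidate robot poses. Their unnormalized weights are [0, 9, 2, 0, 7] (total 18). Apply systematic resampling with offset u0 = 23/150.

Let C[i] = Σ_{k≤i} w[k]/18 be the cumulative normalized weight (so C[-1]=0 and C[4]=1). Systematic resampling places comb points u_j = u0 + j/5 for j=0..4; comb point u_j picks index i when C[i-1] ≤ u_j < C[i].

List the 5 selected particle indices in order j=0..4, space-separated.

C = [0, 1/2, 11/18, 11/18, 1]
j=0: u_0=23/150 ∈ [0, 1/2) → index 1
j=1: u_1=53/150 ∈ [0, 1/2) → index 1
j=2: u_2=83/150 ∈ [1/2, 11/18) → index 2
j=3: u_3=113/150 ∈ [11/18, 1) → index 4
j=4: u_4=143/150 ∈ [11/18, 1) → index 4

1 1 2 4 4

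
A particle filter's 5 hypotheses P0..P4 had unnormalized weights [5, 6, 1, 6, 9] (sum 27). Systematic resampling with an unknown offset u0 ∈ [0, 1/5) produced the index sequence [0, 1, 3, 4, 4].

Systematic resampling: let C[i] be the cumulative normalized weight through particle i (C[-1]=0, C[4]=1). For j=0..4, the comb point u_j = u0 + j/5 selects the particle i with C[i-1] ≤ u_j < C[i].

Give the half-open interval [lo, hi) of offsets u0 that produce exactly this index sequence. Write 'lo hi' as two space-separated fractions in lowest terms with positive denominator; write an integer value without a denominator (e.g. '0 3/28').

1/15 5/27

C = [5/27, 11/27, 4/9, 2/3, 1]
j=0 picked index 0: u0 ∈ [0, 5/27)
j=1 picked index 1: u0 ∈ [-2/135, 28/135)
j=2 picked index 3: u0 ∈ [2/45, 4/15)
j=3 picked index 4: u0 ∈ [1/15, 2/5)
j=4 picked index 4: u0 ∈ [-2/15, 1/5)
intersection: [1/15, 5/27)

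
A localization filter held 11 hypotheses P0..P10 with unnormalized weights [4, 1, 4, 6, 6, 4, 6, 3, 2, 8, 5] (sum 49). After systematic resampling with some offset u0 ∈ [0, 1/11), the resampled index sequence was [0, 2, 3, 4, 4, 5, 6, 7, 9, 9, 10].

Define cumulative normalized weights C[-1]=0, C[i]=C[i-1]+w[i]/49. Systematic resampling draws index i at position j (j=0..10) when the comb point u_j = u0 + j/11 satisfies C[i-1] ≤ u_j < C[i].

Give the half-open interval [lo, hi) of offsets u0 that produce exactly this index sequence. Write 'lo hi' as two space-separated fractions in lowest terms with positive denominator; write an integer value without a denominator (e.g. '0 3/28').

18/539 30/539

C = [4/49, 5/49, 9/49, 15/49, 3/7, 25/49, 31/49, 34/49, 36/49, 44/49, 1]
j=0 picked index 0: u0 ∈ [0, 4/49)
j=1 picked index 2: u0 ∈ [6/539, 50/539)
j=2 picked index 3: u0 ∈ [1/539, 67/539)
j=3 picked index 4: u0 ∈ [18/539, 12/77)
j=4 picked index 4: u0 ∈ [-31/539, 5/77)
j=5 picked index 5: u0 ∈ [-2/77, 30/539)
j=6 picked index 6: u0 ∈ [-19/539, 47/539)
j=7 picked index 7: u0 ∈ [-2/539, 31/539)
j=8 picked index 9: u0 ∈ [4/539, 92/539)
j=9 picked index 9: u0 ∈ [-45/539, 43/539)
j=10 picked index 10: u0 ∈ [-6/539, 1/11)
intersection: [18/539, 30/539)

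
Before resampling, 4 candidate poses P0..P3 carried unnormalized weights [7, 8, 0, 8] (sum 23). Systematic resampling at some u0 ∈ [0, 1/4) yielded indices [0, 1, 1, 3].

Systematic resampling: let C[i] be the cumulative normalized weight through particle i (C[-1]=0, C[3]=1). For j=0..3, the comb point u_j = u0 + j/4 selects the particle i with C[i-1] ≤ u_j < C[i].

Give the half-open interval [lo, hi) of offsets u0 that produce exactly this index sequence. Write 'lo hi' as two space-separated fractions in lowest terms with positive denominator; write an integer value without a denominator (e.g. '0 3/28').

5/92 7/46

C = [7/23, 15/23, 15/23, 1]
j=0 picked index 0: u0 ∈ [0, 7/23)
j=1 picked index 1: u0 ∈ [5/92, 37/92)
j=2 picked index 1: u0 ∈ [-9/46, 7/46)
j=3 picked index 3: u0 ∈ [-9/92, 1/4)
intersection: [5/92, 7/46)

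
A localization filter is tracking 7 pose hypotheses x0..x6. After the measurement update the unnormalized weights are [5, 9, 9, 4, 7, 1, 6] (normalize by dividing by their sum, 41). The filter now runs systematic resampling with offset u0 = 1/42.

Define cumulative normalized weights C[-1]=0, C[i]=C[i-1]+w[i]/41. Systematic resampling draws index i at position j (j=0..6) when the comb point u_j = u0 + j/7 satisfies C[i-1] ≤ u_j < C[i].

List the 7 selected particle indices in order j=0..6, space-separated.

0 1 1 2 3 4 6

C = [5/41, 14/41, 23/41, 27/41, 34/41, 35/41, 1]
j=0: u_0=1/42 ∈ [0, 5/41) → index 0
j=1: u_1=1/6 ∈ [5/41, 14/41) → index 1
j=2: u_2=13/42 ∈ [5/41, 14/41) → index 1
j=3: u_3=19/42 ∈ [14/41, 23/41) → index 2
j=4: u_4=25/42 ∈ [23/41, 27/41) → index 3
j=5: u_5=31/42 ∈ [27/41, 34/41) → index 4
j=6: u_6=37/42 ∈ [35/41, 1) → index 6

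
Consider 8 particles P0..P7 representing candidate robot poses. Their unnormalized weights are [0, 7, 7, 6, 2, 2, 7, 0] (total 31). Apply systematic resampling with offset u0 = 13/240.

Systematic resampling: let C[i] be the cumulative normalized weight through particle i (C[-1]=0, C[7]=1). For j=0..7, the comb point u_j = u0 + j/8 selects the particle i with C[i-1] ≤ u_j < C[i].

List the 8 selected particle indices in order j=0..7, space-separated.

1 1 2 2 3 4 6 6

C = [0, 7/31, 14/31, 20/31, 22/31, 24/31, 1, 1]
j=0: u_0=13/240 ∈ [0, 7/31) → index 1
j=1: u_1=43/240 ∈ [0, 7/31) → index 1
j=2: u_2=73/240 ∈ [7/31, 14/31) → index 2
j=3: u_3=103/240 ∈ [7/31, 14/31) → index 2
j=4: u_4=133/240 ∈ [14/31, 20/31) → index 3
j=5: u_5=163/240 ∈ [20/31, 22/31) → index 4
j=6: u_6=193/240 ∈ [24/31, 1) → index 6
j=7: u_7=223/240 ∈ [24/31, 1) → index 6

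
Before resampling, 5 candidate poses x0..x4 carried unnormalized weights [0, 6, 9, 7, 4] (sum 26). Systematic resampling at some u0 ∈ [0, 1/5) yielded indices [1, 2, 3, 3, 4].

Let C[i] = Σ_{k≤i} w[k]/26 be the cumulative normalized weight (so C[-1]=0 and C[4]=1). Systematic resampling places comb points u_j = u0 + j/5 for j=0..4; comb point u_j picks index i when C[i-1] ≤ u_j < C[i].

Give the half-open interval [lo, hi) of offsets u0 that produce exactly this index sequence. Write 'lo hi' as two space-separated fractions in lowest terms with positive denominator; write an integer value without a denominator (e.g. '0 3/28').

23/130 1/5

C = [0, 3/13, 15/26, 11/13, 1]
j=0 picked index 1: u0 ∈ [0, 3/13)
j=1 picked index 2: u0 ∈ [2/65, 49/130)
j=2 picked index 3: u0 ∈ [23/130, 29/65)
j=3 picked index 3: u0 ∈ [-3/130, 16/65)
j=4 picked index 4: u0 ∈ [3/65, 1/5)
intersection: [23/130, 1/5)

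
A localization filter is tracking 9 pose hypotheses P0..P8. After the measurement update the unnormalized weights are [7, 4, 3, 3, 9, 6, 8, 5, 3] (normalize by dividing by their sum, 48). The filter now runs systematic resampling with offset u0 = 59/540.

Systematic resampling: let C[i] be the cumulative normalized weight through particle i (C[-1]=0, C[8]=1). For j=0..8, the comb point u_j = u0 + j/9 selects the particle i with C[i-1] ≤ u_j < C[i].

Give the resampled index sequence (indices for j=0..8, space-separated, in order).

C = [7/48, 11/48, 7/24, 17/48, 13/24, 2/3, 5/6, 15/16, 1]
j=0: u_0=59/540 ∈ [0, 7/48) → index 0
j=1: u_1=119/540 ∈ [7/48, 11/48) → index 1
j=2: u_2=179/540 ∈ [7/24, 17/48) → index 3
j=3: u_3=239/540 ∈ [17/48, 13/24) → index 4
j=4: u_4=299/540 ∈ [13/24, 2/3) → index 5
j=5: u_5=359/540 ∈ [13/24, 2/3) → index 5
j=6: u_6=419/540 ∈ [2/3, 5/6) → index 6
j=7: u_7=479/540 ∈ [5/6, 15/16) → index 7
j=8: u_8=539/540 ∈ [15/16, 1) → index 8

0 1 3 4 5 5 6 7 8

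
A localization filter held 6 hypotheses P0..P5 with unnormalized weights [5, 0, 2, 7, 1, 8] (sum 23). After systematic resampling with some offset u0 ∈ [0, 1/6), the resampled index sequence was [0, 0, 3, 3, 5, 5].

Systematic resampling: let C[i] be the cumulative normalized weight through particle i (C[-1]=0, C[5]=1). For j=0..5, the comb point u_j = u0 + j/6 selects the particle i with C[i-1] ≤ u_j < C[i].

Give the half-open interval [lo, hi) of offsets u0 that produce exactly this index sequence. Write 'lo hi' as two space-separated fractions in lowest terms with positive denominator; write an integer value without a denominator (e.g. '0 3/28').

C = [5/23, 5/23, 7/23, 14/23, 15/23, 1]
j=0 picked index 0: u0 ∈ [0, 5/23)
j=1 picked index 0: u0 ∈ [-1/6, 7/138)
j=2 picked index 3: u0 ∈ [-2/69, 19/69)
j=3 picked index 3: u0 ∈ [-9/46, 5/46)
j=4 picked index 5: u0 ∈ [-1/69, 1/3)
j=5 picked index 5: u0 ∈ [-25/138, 1/6)
intersection: [0, 7/138)

0 7/138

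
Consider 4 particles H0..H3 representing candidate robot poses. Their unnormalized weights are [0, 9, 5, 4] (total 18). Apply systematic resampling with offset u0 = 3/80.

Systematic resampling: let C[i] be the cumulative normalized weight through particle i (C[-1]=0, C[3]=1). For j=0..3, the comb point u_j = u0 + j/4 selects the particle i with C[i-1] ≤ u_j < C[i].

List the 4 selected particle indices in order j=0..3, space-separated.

1 1 2 3

C = [0, 1/2, 7/9, 1]
j=0: u_0=3/80 ∈ [0, 1/2) → index 1
j=1: u_1=23/80 ∈ [0, 1/2) → index 1
j=2: u_2=43/80 ∈ [1/2, 7/9) → index 2
j=3: u_3=63/80 ∈ [7/9, 1) → index 3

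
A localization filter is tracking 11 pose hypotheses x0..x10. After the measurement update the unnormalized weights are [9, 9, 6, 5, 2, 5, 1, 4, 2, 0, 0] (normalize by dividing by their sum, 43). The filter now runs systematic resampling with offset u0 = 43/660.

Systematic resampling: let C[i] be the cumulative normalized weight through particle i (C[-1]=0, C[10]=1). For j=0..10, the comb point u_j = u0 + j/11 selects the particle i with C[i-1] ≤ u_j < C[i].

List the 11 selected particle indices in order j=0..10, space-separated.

C = [9/43, 18/43, 24/43, 29/43, 31/43, 36/43, 37/43, 41/43, 1, 1, 1]
j=0: u_0=43/660 ∈ [0, 9/43) → index 0
j=1: u_1=103/660 ∈ [0, 9/43) → index 0
j=2: u_2=163/660 ∈ [9/43, 18/43) → index 1
j=3: u_3=223/660 ∈ [9/43, 18/43) → index 1
j=4: u_4=283/660 ∈ [18/43, 24/43) → index 2
j=5: u_5=343/660 ∈ [18/43, 24/43) → index 2
j=6: u_6=403/660 ∈ [24/43, 29/43) → index 3
j=7: u_7=463/660 ∈ [29/43, 31/43) → index 4
j=8: u_8=523/660 ∈ [31/43, 36/43) → index 5
j=9: u_9=53/60 ∈ [37/43, 41/43) → index 7
j=10: u_10=643/660 ∈ [41/43, 1) → index 8

0 0 1 1 2 2 3 4 5 7 8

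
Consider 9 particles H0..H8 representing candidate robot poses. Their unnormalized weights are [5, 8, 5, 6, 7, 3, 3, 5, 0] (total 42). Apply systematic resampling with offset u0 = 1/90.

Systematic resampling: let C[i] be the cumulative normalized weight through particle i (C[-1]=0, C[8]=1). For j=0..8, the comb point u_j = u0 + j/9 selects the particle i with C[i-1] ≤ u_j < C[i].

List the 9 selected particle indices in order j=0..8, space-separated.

0 1 1 2 3 3 4 5 7

C = [5/42, 13/42, 3/7, 4/7, 31/42, 17/21, 37/42, 1, 1]
j=0: u_0=1/90 ∈ [0, 5/42) → index 0
j=1: u_1=11/90 ∈ [5/42, 13/42) → index 1
j=2: u_2=7/30 ∈ [5/42, 13/42) → index 1
j=3: u_3=31/90 ∈ [13/42, 3/7) → index 2
j=4: u_4=41/90 ∈ [3/7, 4/7) → index 3
j=5: u_5=17/30 ∈ [3/7, 4/7) → index 3
j=6: u_6=61/90 ∈ [4/7, 31/42) → index 4
j=7: u_7=71/90 ∈ [31/42, 17/21) → index 5
j=8: u_8=9/10 ∈ [37/42, 1) → index 7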